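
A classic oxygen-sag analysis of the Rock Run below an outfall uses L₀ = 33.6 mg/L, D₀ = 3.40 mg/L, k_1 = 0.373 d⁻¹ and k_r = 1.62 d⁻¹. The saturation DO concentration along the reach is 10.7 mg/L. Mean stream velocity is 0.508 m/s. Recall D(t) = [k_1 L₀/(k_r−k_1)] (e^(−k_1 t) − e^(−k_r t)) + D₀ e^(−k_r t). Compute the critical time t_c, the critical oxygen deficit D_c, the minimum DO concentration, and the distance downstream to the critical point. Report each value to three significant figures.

With k_r/k_1 = 4.343 and 1 − D₀(k_r−k_1)/(k_1 L₀) = 0.6617,
t_c = ln(4.343 × 0.6617) / (1.62 − 0.373) = ln(2.874) / 1.247 = 1.056/1.247 = 0.8466 d.
D_c = (k_1/k_r) L₀ e^(−k_1 t_c) = (0.373/1.62) × 33.6 × e^(−0.373×0.8466) = 0.2302 × 33.6 × 0.7292 = 5.642 mg/L.
Minimum DO = C_s − D_c = 10.7 − 5.642 = 5.058 mg/L.
x_c = v t_c = 0.508 m/s × 0.8466 d × 86400 s/d = 37160 m ≈ 37.2 km.

t_c ≈ 0.847 d; D_c ≈ 5.64 mg/L; min DO ≈ 5.06 mg/L; x_c ≈ 37.2 km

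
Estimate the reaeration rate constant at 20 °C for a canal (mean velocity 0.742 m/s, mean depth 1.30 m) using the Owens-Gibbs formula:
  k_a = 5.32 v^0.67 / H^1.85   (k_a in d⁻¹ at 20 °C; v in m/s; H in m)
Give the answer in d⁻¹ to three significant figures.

k_a ≈ 2.68 d⁻¹

k_a = 5.32 × 0.742^0.67 / 1.30^1.85 = 5.32 × 0.8188 / 1.625 = 2.681 d⁻¹.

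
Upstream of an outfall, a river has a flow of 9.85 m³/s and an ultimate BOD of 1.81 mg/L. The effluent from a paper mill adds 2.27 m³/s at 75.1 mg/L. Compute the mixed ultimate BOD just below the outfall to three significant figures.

15.5 mg/L

Flow-weighted mixing: C = (Q_r C_r + Q_w C_w)/(Q_r + Q_w)
= (9.85×1.81 + 2.27×75.1)/(9.85 + 2.27) = 188.3/12.12 = 15.54 mg/L.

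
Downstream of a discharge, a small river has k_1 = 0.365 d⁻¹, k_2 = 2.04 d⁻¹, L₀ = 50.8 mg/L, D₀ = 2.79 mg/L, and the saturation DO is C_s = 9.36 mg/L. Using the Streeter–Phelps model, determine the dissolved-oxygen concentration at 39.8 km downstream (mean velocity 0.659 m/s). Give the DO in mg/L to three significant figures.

Travel time t = x/v = 39.8 km / (0.659 m/s) = 39800 m / 0.659 m/s = 60390 s = 0.6990 d.
k_1 L₀/(k_2−k_1) = 0.365×50.8/(2.04−0.365) = 18.54/1.675 = 11.07 mg/L.
e^(−k_1 t) = e^(−0.365×0.6990) = 0.7748; e^(−k_2 t) = e^(−2.04×0.6990) = 0.2403.
D = 11.07 × (0.7748 − 0.2403) + 2.79 × 0.2403 = 5.917 + 0.6704 = 6.588 mg/L.
DO = C_s − D = 9.36 − 6.588 = 2.772 mg/L.

DO ≈ 2.77 mg/L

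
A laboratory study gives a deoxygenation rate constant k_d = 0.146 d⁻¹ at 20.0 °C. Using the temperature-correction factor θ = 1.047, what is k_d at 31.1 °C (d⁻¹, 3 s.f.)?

k_d ≈ 0.243 d⁻¹

k_d(T₂) = k_d(T₁) · θ^(T₂−T₁) = 0.146 × 1.047^(31.1−20.0)
= 0.146 × 1.047^11.1 = 0.146 × 1.665 = 0.2431 d⁻¹.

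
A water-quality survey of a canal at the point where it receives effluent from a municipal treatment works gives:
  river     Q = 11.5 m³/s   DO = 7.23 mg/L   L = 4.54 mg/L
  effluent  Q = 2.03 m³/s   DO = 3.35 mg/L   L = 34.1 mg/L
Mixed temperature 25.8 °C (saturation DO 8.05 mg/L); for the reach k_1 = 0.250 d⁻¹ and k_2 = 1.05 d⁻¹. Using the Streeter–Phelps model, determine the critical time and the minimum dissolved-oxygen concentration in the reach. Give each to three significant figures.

t_c ≈ 0.928 d; minimum DO ≈ 6.36 mg/L

Mixed DO = (11.5×7.23 + 2.03×3.35)/(11.5+2.03) = 89.95/13.53 = 6.648 mg/L.
Mixed L₀ = (11.5×4.54 + 2.03×34.1)/(13.53) = 121.4/13.53 = 8.975 mg/L.
Initial deficit D₀ = C_s − DO₀ = 8.05 − 6.648 = 1.402 mg/L.
t_c = (1/0.8000) ln[(1.05/0.250)(1 − 1.402×0.8000/(0.250×8.975))] = 1.250 × ln(2.100) = 0.9276 d.
D_c = (0.250/1.05) × 8.975 × e^(−0.250×0.9276) = 0.2381 × 8.975 × 0.7930 = 1.695 mg/L.
Minimum DO = 8.05 − 1.695 = 6.355 mg/L.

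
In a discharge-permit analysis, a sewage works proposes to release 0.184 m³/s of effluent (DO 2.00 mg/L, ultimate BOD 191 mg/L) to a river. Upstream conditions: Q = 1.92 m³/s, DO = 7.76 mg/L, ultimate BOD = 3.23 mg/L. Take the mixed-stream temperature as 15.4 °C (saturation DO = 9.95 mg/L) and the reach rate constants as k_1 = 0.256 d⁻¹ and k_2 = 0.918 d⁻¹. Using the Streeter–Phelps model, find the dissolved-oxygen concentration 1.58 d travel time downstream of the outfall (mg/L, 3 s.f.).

DO ≈ 6.03 mg/L

Mixed DO = (1.92×7.76 + 0.184×2.00)/(1.92+0.184) = 15.27/2.104 = 7.256 mg/L.
Mixed L₀ = (1.92×3.23 + 0.184×191)/(2.104) = 41.35/2.104 = 19.65 mg/L.
Initial deficit D₀ = C_s − DO₀ = 9.95 − 7.256 = 2.694 mg/L.
D(1.58) = [0.256×19.65/(0.918−0.256)](e^(−0.256×1.58) − e^(−0.918×1.58)) + 2.694 e^(−0.918×1.58)
= 7.599 × (0.6673 − 0.2345) + 2.694 × 0.2345 = 3.921 mg/L.
DO = 9.95 − 3.921 = 6.029 mg/L.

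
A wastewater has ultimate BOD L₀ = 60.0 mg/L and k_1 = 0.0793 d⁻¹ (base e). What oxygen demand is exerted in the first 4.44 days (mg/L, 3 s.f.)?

y_t = L₀(1 − e^(−k_1 t)) = 60.0 × (1 − e^(−0.0793×4.44))
= 60.0 × (1 − 0.7032) = 60.0 × 0.2968 = 17.81 mg/L.

y ≈ 17.8 mg/L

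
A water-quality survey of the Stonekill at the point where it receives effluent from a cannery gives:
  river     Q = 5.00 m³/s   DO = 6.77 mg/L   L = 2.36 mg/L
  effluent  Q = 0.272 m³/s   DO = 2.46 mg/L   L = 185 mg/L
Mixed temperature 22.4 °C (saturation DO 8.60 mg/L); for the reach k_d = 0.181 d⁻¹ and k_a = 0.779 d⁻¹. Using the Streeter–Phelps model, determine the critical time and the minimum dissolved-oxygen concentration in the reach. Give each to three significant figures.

t_c ≈ 1.01 d; minimum DO ≈ 6.32 mg/L

Mixed DO = (5.00×6.77 + 0.272×2.46)/(5.00+0.272) = 34.52/5.272 = 6.548 mg/L.
Mixed L₀ = (5.00×2.36 + 0.272×185)/(5.272) = 62.12/5.272 = 11.78 mg/L.
Initial deficit D₀ = C_s − DO₀ = 8.60 − 6.548 = 2.052 mg/L.
t_c = (1/0.5980) ln[(0.779/0.181)(1 − 2.052×0.5980/(0.181×11.78))] = 1.672 × ln(1.827) = 1.008 d.
D_c = (0.181/0.779) × 11.78 × e^(−0.181×1.008) = 0.2323 × 11.78 × 0.8332 = 2.281 mg/L.
Minimum DO = 8.60 − 2.281 = 6.319 mg/L.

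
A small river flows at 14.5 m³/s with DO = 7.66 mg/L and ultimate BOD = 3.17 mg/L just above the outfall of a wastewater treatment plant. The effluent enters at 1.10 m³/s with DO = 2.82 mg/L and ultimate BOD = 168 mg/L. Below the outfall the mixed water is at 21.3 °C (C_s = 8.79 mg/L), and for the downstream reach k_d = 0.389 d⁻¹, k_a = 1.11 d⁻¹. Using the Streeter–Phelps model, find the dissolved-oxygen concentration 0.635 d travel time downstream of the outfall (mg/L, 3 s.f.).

DO ≈ 5.77 mg/L

Mixed DO = (14.5×7.66 + 1.10×2.82)/(14.5+1.10) = 114.2/15.60 = 7.319 mg/L.
Mixed L₀ = (14.5×3.17 + 1.10×168)/(15.60) = 230.8/15.60 = 14.79 mg/L.
Initial deficit D₀ = C_s − DO₀ = 8.79 − 7.319 = 1.471 mg/L.
D(0.635) = [0.389×14.79/(1.11−0.389)](e^(−0.389×0.635) − e^(−1.11×0.635)) + 1.471 e^(−1.11×0.635)
= 7.981 × (0.7811 − 0.4942) + 1.471 × 0.4942 = 3.017 mg/L.
DO = 8.79 − 3.017 = 5.773 mg/L.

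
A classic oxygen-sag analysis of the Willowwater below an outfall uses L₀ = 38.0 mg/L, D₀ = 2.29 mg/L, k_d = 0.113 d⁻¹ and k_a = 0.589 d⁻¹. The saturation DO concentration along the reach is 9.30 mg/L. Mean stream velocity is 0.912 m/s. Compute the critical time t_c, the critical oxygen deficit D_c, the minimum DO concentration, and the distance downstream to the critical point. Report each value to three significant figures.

t_c = [1/(k_a−k_d)] ln[(k_a/k_d)(1 − D₀(k_a−k_d)/(k_d L₀))]
= [1/(0.589−0.113)] ln[(0.589/0.113)(1 − 2.29×0.4760/(0.113×38.0))]
= (1/0.4760) ln[5.212 × 0.7461] = 2.101 × ln(3.889) = 2.101 × 1.358 = 2.853 d.
L(t_c) = L₀ e^(−k_d t_c) = 38.0 × 0.7244 = 27.53 mg/L, and at the critical point k_a D_c = k_d L, so D_c = (0.113/0.589) × 27.53 = 5.281 mg/L.
Minimum DO = C_s − D_c = 9.30 − 5.281 = 4.019 mg/L.
x_c = v t_c = 0.912 m/s × 2.853 d × 86400 s/d = 224800 m ≈ 225 km.

t_c ≈ 2.85 d; D_c ≈ 5.28 mg/L; min DO ≈ 4.02 mg/L; x_c ≈ 225 km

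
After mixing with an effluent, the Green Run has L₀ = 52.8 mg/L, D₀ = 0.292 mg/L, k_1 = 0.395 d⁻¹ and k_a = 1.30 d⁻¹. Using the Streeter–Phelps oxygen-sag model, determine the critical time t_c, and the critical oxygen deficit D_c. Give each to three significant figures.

At the critical point dD/dt = 0, so k_1 L₀ e^(−k_1 t) = k_a D. Substituting D(t) from the Streeter–Phelps equation and solving for t gives
t_c = ln[(k_a/k_1)(1 − D₀(k_a−k_1)/(k_1 L₀))] / (k_a−k_1).
Here k_a−k_1 = 0.9050 d⁻¹ and 1 − D₀(k_a−k_1)/(k_1 L₀) = 1 − 0.292×0.9050/(0.395×52.8) = 0.9873, so
t_c = ln(3.291 × 0.9873) / 0.9050 = 1.178 / 0.9050 = 1.302 d.
L(t_c) = L₀ e^(−k_1 t_c) = 52.8 × 0.5979 = 31.57 mg/L, and at the critical point k_a D_c = k_1 L, so D_c = (0.395/1.30) × 31.57 = 9.592 mg/L.

t_c ≈ 1.30 d; D_c ≈ 9.59 mg/L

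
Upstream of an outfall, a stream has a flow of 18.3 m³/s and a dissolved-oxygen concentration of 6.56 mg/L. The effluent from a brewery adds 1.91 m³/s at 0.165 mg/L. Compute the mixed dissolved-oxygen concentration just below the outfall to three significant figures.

Flow-weighted mixing: C = (Q_r C_r + Q_w C_w)/(Q_r + Q_w)
= (18.3×6.56 + 1.91×0.165)/(18.3 + 1.91) = 120.4/20.21 = 5.956 mg/L.

5.96 mg/L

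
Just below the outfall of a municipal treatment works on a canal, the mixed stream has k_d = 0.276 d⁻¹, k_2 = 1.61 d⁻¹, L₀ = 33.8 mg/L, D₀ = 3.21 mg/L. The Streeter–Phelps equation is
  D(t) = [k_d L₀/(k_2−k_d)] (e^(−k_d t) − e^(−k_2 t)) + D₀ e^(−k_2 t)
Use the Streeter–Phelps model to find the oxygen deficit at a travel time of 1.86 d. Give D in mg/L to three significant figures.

k_d L₀/(k_2−k_d) = 0.276×33.8/(1.61−0.276) = 9.329/1.334 = 6.993 mg/L.
e^(−k_d t) = e^(−0.276×1.860) = 0.5985; e^(−k_2 t) = e^(−1.61×1.860) = 0.05006.
D = 6.993 × (0.5985 − 0.05006) + 3.21 × 0.05006 = 3.835 + 0.1607 = 3.996 mg/L.

D ≈ 4.00 mg/L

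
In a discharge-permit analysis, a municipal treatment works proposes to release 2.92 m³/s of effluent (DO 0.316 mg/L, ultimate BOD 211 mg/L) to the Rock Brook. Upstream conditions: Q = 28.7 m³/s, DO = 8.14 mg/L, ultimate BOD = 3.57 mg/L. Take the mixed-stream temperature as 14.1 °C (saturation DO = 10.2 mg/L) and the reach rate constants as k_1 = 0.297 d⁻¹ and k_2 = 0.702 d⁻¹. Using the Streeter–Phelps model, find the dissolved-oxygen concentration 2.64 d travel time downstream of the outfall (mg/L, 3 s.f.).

DO ≈ 4.77 mg/L

Mixed DO = (28.7×8.14 + 2.92×0.316)/(28.7+2.92) = 234.5/31.62 = 7.417 mg/L.
Mixed L₀ = (28.7×3.57 + 2.92×211)/(31.62) = 718.6/31.62 = 22.73 mg/L.
Initial deficit D₀ = C_s − DO₀ = 10.2 − 7.417 = 2.783 mg/L.
D(2.64) = [0.297×22.73/(0.702−0.297)](e^(−0.297×2.64) − e^(−0.702×2.64)) + 2.783 e^(−0.702×2.64)
= 16.67 × (0.4565 − 0.1567) + 2.783 × 0.1567 = 5.433 mg/L.
DO = 10.2 − 5.433 = 4.767 mg/L.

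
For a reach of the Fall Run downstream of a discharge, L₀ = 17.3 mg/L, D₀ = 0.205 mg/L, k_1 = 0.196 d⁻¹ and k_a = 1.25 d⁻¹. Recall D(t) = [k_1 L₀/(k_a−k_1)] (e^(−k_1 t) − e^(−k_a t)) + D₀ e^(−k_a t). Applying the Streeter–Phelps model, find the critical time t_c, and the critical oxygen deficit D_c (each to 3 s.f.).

t_c ≈ 1.70 d; D_c ≈ 1.95 mg/L

At the critical point dD/dt = 0, so k_1 L₀ e^(−k_1 t) = k_a D. Substituting D(t) from the Streeter–Phelps equation and solving for t gives
t_c = ln[(k_a/k_1)(1 − D₀(k_a−k_1)/(k_1 L₀))] / (k_a−k_1).
Here k_a−k_1 = 1.054 d⁻¹ and 1 − D₀(k_a−k_1)/(k_1 L₀) = 1 − 0.205×1.054/(0.196×17.3) = 0.9363, so
t_c = ln(6.378 × 0.9363) / 1.054 = 1.787 / 1.054 = 1.695 d.
L(t_c) = L₀ e^(−k_1 t_c) = 17.3 × 0.7173 = 12.41 mg/L, and at the critical point k_a D_c = k_1 L, so D_c = (0.196/1.25) × 12.41 = 1.946 mg/L.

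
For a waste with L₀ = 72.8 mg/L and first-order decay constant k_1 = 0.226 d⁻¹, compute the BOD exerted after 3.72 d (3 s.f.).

y ≈ 41.4 mg/L

y_t = L₀(1 − e^(−k_1 t)) = 72.8 × (1 − e^(−0.226×3.72))
= 72.8 × (1 − 0.4314) = 72.8 × 0.5686 = 41.39 mg/L.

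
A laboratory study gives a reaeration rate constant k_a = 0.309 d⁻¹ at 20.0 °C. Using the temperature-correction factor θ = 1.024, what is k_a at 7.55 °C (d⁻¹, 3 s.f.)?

k_a(T₂) = k_a(T₁) · θ^(T₂−T₁) = 0.309 × 1.024^(7.55−20.0)
= 0.309 × 1.024^-12.4 = 0.309 × 0.7443 = 0.2300 d⁻¹.

k_a ≈ 0.230 d⁻¹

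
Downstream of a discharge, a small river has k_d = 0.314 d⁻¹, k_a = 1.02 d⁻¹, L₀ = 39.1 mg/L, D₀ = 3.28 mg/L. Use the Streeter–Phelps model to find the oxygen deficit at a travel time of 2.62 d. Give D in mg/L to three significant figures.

k_d L₀/(k_a−k_d) = 0.314×39.1/(1.02−0.314) = 12.28/0.7060 = 17.39 mg/L.
e^(−k_d t) = e^(−0.314×2.620) = 0.4393; e^(−k_a t) = e^(−1.02×2.620) = 0.06909.
D = 17.39 × (0.4393 − 0.06909) + 3.28 × 0.06909 = 6.437 + 0.2266 = 6.664 mg/L.

D ≈ 6.66 mg/L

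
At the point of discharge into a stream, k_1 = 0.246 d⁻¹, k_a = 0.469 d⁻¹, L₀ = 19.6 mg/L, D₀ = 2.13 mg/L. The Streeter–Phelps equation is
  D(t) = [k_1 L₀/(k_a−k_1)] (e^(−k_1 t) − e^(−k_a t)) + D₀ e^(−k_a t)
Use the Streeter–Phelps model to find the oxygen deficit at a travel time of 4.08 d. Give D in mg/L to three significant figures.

k_1 L₀/(k_a−k_1) = 0.246×19.6/(0.469−0.246) = 4.822/0.2230 = 21.62 mg/L.
e^(−k_1 t) = e^(−0.246×4.080) = 0.3665; e^(−k_a t) = e^(−0.469×4.080) = 0.1476.
D = 21.62 × (0.3665 − 0.1476) + 2.13 × 0.1476 = 4.734 + 0.3143 = 5.049 mg/L.

D ≈ 5.05 mg/L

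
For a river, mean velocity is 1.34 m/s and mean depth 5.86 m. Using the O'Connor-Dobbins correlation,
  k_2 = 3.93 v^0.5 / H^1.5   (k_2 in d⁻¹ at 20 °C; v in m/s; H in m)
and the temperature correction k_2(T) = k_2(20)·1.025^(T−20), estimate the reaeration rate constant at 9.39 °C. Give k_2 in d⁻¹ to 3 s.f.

k_2(20) = 3.93 × 1.34^0.5 / 5.86^1.5 = 3.93 × 1.158 / 14.19 = 0.3207 d⁻¹.
k_2(9.39) = 0.3207 × 1.025^(9.39−20) = 0.3207 × 0.7695 = 0.2468 d⁻¹.

k_2 ≈ 0.247 d⁻¹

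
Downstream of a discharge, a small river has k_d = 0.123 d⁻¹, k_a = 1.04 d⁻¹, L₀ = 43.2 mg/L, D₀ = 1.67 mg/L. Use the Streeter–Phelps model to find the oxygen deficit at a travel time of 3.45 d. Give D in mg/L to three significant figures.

k_d L₀/(k_a−k_d) = 0.123×43.2/(1.04−0.123) = 5.314/0.9170 = 5.795 mg/L.
e^(−k_d t) = e^(−0.123×3.450) = 0.6542; e^(−k_a t) = e^(−1.04×3.450) = 0.02765.
D = 5.795 × (0.6542 − 0.02765) + 1.67 × 0.02765 = 3.631 + 0.04618 = 3.677 mg/L.

D ≈ 3.68 mg/L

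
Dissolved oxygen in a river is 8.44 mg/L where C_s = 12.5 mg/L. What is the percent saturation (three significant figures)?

% saturation = C/C_s × 100 = 8.44/12.5 × 100 = 67.5 %.

67.5 % saturation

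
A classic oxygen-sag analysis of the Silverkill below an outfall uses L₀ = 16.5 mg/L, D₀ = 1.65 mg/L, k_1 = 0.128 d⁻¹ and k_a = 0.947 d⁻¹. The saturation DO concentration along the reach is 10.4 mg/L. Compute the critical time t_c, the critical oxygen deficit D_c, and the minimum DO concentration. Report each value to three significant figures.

t_c = [1/(k_a−k_1)] ln[(k_a/k_1)(1 − D₀(k_a−k_1)/(k_1 L₀))]
= [1/(0.947−0.128)] ln[(0.947/0.128)(1 − 1.65×0.8190/(0.128×16.5))]
= (1/0.8190) ln[7.398 × 0.3602] = 1.221 × ln(2.665) = 1.221 × 0.9801 = 1.197 d.
L(t_c) = L₀ e^(−k_1 t_c) = 16.5 × 0.8580 = 14.16 mg/L, and at the critical point k_a D_c = k_1 L, so D_c = (0.128/0.947) × 14.16 = 1.913 mg/L.
Minimum DO = C_s − D_c = 10.4 − 1.913 = 8.487 mg/L.

t_c ≈ 1.20 d; D_c ≈ 1.91 mg/L; min DO ≈ 8.49 mg/L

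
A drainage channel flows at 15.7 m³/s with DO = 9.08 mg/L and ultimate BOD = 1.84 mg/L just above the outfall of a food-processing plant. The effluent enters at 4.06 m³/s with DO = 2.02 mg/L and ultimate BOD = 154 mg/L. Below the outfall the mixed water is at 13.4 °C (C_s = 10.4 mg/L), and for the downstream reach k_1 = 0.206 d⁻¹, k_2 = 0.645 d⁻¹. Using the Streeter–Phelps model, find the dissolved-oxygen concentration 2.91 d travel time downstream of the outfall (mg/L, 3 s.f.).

Mixed DO = (15.7×9.08 + 4.06×2.02)/(15.7+4.06) = 150.8/19.76 = 7.629 mg/L.
Mixed L₀ = (15.7×1.84 + 4.06×154)/(19.76) = 654.1/19.76 = 33.10 mg/L.
Initial deficit D₀ = C_s − DO₀ = 10.4 − 7.629 = 2.771 mg/L.
D(2.91) = [0.206×33.10/(0.645−0.206)](e^(−0.206×2.91) − e^(−0.645×2.91)) + 2.771 e^(−0.645×2.91)
= 15.53 × (0.5491 − 0.1531) + 2.771 × 0.1531 = 6.576 mg/L.
DO = 10.4 − 6.576 = 3.824 mg/L.

DO ≈ 3.82 mg/L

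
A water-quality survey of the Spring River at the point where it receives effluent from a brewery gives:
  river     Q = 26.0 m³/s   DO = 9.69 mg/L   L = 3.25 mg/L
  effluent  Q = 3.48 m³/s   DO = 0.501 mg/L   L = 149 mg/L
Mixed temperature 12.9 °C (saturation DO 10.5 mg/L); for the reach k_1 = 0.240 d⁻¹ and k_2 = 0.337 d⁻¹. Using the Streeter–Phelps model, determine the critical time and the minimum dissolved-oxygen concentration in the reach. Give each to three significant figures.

t_c ≈ 3.11 d; minimum DO ≈ 3.59 mg/L

Mixed DO = (26.0×9.69 + 3.48×0.501)/(26.0+3.48) = 253.7/29.48 = 8.605 mg/L.
Mixed L₀ = (26.0×3.25 + 3.48×149)/(29.48) = 603.0/29.48 = 20.46 mg/L.
Initial deficit D₀ = C_s − DO₀ = 10.5 − 8.605 = 1.895 mg/L.
t_c = (1/0.09700) ln[(0.337/0.240)(1 − 1.895×0.09700/(0.240×20.46))] = 10.31 × ln(1.352) = 3.106 d.
D_c = (0.240/0.337) × 20.46 × e^(−0.240×3.106) = 0.7122 × 20.46 × 0.4745 = 6.913 mg/L.
Minimum DO = 10.5 − 6.913 = 3.587 mg/L.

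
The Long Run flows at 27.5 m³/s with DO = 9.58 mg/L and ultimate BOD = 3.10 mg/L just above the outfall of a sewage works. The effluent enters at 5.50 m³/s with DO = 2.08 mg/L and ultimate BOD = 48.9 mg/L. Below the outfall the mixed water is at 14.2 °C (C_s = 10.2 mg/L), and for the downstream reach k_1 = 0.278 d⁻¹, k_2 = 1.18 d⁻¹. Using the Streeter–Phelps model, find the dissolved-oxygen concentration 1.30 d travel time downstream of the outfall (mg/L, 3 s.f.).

Mixed DO = (27.5×9.58 + 5.50×2.08)/(27.5+5.50) = 274.9/33.00 = 8.330 mg/L.
Mixed L₀ = (27.5×3.10 + 5.50×48.9)/(33.00) = 354.2/33.00 = 10.73 mg/L.
Initial deficit D₀ = C_s − DO₀ = 10.2 − 8.330 = 1.870 mg/L.
D(1.30) = [0.278×10.73/(1.18−0.278)](e^(−0.278×1.30) − e^(−1.18×1.30)) + 1.870 e^(−1.18×1.30)
= 3.308 × (0.6967 − 0.2157) + 1.870 × 0.2157 = 1.995 mg/L.
DO = 10.2 − 1.995 = 8.205 mg/L.

DO ≈ 8.21 mg/L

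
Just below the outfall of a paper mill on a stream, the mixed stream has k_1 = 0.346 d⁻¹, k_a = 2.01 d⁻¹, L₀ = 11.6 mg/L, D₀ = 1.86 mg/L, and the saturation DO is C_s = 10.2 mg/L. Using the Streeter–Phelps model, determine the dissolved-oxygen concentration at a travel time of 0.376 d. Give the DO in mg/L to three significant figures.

k_1 L₀/(k_a−k_1) = 0.346×11.6/(2.01−0.346) = 4.014/1.664 = 2.412 mg/L.
e^(−k_1 t) = e^(−0.346×0.3760) = 0.8780; e^(−k_a t) = e^(−2.01×0.3760) = 0.4697.
D = 2.412 × (0.8780 − 0.4697) + 1.86 × 0.4697 = 0.9850 + 0.8736 = 1.859 mg/L.
DO = C_s − D = 10.2 − 1.859 = 8.341 mg/L.

DO ≈ 8.34 mg/L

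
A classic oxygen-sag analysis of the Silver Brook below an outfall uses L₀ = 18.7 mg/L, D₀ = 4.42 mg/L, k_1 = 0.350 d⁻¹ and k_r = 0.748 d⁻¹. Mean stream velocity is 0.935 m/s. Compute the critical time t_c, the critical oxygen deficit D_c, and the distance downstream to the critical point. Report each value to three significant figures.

With k_r/k_1 = 2.137 and 1 − D₀(k_r−k_1)/(k_1 L₀) = 0.7312,
t_c = ln(2.137 × 0.7312) / (0.748 − 0.350) = ln(1.563) / 0.3980 = 0.4464/0.3980 = 1.122 d.
D_c = (k_1/k_r) L₀ e^(−k_1 t_c) = (0.350/0.748) × 18.7 × e^(−0.350×1.122) = 0.4679 × 18.7 × 0.6753 = 5.909 mg/L.
x_c = v t_c = 0.935 m/s × 1.122 d × 86400 s/d = 90610 m ≈ 90.6 km.

t_c ≈ 1.12 d; D_c ≈ 5.91 mg/L; x_c ≈ 90.6 km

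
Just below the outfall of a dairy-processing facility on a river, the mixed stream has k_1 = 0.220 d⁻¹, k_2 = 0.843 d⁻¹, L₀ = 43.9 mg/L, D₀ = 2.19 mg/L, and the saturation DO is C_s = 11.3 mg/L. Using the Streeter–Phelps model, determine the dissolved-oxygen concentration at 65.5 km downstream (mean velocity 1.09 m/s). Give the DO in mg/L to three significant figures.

DO ≈ 5.40 mg/L

Travel time t = x/v = 65.5 km / (1.09 m/s) = 65500 m / 1.09 m/s = 60090 s = 0.6955 d.
k_1 L₀/(k_2−k_1) = 0.220×43.9/(0.843−0.220) = 9.658/0.6230 = 15.50 mg/L.
e^(−k_1 t) = e^(−0.220×0.6955) = 0.8581; e^(−k_2 t) = e^(−0.843×0.6955) = 0.5564.
D = 15.50 × (0.8581 − 0.5564) + 2.19 × 0.5564 = 4.678 + 1.218 = 5.896 mg/L.
DO = C_s − D = 11.3 − 5.896 = 5.404 mg/L.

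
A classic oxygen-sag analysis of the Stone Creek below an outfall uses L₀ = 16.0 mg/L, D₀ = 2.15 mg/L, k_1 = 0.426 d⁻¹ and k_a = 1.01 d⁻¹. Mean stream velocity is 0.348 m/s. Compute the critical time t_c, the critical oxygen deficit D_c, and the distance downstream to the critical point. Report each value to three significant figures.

At the critical point dD/dt = 0, so k_1 L₀ e^(−k_1 t) = k_a D. Substituting D(t) from the Streeter–Phelps equation and solving for t gives
t_c = ln[(k_a/k_1)(1 − D₀(k_a−k_1)/(k_1 L₀))] / (k_a−k_1).
Here k_a−k_1 = 0.5840 d⁻¹ and 1 − D₀(k_a−k_1)/(k_1 L₀) = 1 − 2.15×0.5840/(0.426×16.0) = 0.8158, so
t_c = ln(2.371 × 0.8158) / 0.5840 = 0.6597 / 0.5840 = 1.130 d.
L(t_c) = L₀ e^(−k_1 t_c) = 16.0 × 0.6180 = 9.889 mg/L, and at the critical point k_a D_c = k_1 L, so D_c = (0.426/1.01) × 9.889 = 4.171 mg/L.
x_c = v t_c = 0.348 m/s × 1.130 d × 86400 s/d = 33960 m ≈ 34.0 km.

t_c ≈ 1.13 d; D_c ≈ 4.17 mg/L; x_c ≈ 34.0 km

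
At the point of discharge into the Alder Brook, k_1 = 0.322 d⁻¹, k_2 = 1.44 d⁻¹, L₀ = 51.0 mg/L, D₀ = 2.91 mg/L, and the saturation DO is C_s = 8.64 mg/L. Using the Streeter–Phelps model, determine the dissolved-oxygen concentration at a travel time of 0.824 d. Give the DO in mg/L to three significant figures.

DO ≈ 0.970 mg/L

k_1 L₀/(k_2−k_1) = 0.322×51.0/(1.44−0.322) = 16.42/1.118 = 14.69 mg/L.
e^(−k_1 t) = e^(−0.322×0.8240) = 0.7670; e^(−k_2 t) = e^(−1.44×0.8240) = 0.3053.
D = 14.69 × (0.7670 − 0.3053) + 2.91 × 0.3053 = 6.782 + 0.8883 = 7.670 mg/L.
DO = C_s − D = 8.64 − 7.670 = 0.9701 mg/L.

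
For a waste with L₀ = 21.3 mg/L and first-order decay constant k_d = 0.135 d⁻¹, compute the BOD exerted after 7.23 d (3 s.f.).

y ≈ 13.3 mg/L

y_t = L₀(1 − e^(−k_d t)) = 21.3 × (1 − e^(−0.135×7.23))
= 21.3 × (1 − 0.3768) = 21.3 × 0.6232 = 13.27 mg/L.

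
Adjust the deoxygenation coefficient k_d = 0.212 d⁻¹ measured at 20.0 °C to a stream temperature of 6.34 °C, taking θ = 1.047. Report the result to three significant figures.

k_d(T₂) = k_d(T₁) · θ^(T₂−T₁) = 0.212 × 1.047^(6.34−20.0)
= 0.212 × 1.047^-13.7 = 0.212 × 0.5340 = 0.1132 d⁻¹.

k_d ≈ 0.113 d⁻¹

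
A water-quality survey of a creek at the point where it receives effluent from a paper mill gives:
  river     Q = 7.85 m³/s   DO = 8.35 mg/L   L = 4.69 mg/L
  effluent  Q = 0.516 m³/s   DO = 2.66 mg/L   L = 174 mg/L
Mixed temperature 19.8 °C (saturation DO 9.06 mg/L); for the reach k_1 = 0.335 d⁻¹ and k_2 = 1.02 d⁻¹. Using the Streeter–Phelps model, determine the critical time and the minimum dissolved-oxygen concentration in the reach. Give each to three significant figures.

Mixed DO = (7.85×8.35 + 0.516×2.66)/(7.85+0.516) = 66.92/8.366 = 7.999 mg/L.
Mixed L₀ = (7.85×4.69 + 0.516×174)/(8.366) = 126.6/8.366 = 15.13 mg/L.
Initial deficit D₀ = C_s − DO₀ = 9.06 − 7.999 = 1.061 mg/L.
t_c = (1/0.6850) ln[(1.02/0.335)(1 − 1.061×0.6850/(0.335×15.13))] = 1.460 × ln(2.608) = 1.400 d.
D_c = (0.335/1.02) × 15.13 × e^(−0.335×1.400) = 0.3284 × 15.13 × 0.6257 = 3.110 mg/L.
Minimum DO = 9.06 − 3.110 = 5.950 mg/L.

t_c ≈ 1.40 d; minimum DO ≈ 5.95 mg/L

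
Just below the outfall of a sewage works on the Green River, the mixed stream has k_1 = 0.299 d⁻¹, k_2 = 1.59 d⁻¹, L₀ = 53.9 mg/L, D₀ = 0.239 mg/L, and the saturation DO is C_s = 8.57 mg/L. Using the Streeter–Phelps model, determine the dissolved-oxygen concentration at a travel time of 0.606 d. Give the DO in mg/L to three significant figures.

k_1 L₀/(k_2−k_1) = 0.299×53.9/(1.59−0.299) = 16.12/1.291 = 12.48 mg/L.
e^(−k_1 t) = e^(−0.299×0.6060) = 0.8343; e^(−k_2 t) = e^(−1.59×0.6060) = 0.3815.
D = 12.48 × (0.8343 − 0.3815) + 0.239 × 0.3815 = 5.652 + 0.09119 = 5.743 mg/L.
DO = C_s − D = 8.57 − 5.743 = 2.827 mg/L.

DO ≈ 2.83 mg/L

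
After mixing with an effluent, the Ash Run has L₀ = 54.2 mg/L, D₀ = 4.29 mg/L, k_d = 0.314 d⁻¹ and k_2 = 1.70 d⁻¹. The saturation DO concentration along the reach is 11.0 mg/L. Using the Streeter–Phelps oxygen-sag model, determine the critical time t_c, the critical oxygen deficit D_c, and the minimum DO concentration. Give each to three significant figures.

At the critical point dD/dt = 0, so k_d L₀ e^(−k_d t) = k_2 D. Substituting D(t) from the Streeter–Phelps equation and solving for t gives
t_c = ln[(k_2/k_d)(1 − D₀(k_2−k_d)/(k_d L₀))] / (k_2−k_d).
Here k_2−k_d = 1.386 d⁻¹ and 1 − D₀(k_2−k_d)/(k_d L₀) = 1 − 4.29×1.386/(0.314×54.2) = 0.6506, so
t_c = ln(5.414 × 0.6506) / 1.386 = 1.259 / 1.386 = 0.9085 d.
D_c = (k_d/k_2) L₀ e^(−k_d t_c) = (0.314/1.70) × 54.2 × e^(−0.314×0.9085) = 0.1847 × 54.2 × 0.7518 = 7.526 mg/L.
Minimum DO = C_s − D_c = 11.0 − 7.526 = 3.474 mg/L.

t_c ≈ 0.908 d; D_c ≈ 7.53 mg/L; min DO ≈ 3.47 mg/L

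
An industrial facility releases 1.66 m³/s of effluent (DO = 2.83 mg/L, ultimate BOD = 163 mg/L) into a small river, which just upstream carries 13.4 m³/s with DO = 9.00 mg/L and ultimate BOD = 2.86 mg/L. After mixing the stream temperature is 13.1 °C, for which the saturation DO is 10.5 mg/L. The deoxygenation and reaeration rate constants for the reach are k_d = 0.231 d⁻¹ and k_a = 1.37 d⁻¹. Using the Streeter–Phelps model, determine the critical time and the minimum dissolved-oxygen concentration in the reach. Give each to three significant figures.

Mixed DO = (13.4×9.00 + 1.66×2.83)/(13.4+1.66) = 125.3/15.06 = 8.320 mg/L.
Mixed L₀ = (13.4×2.86 + 1.66×163)/(15.06) = 308.9/15.06 = 20.51 mg/L.
Initial deficit D₀ = C_s − DO₀ = 10.5 − 8.320 = 2.180 mg/L.
t_c = (1/1.139) ln[(1.37/0.231)(1 − 2.180×1.139/(0.231×20.51))] = 0.8780 × ln(2.823) = 0.9110 d.
D_c = (0.231/1.37) × 20.51 × e^(−0.231×0.9110) = 0.1686 × 20.51 × 0.8102 = 2.802 mg/L.
Minimum DO = 10.5 − 2.802 = 7.698 mg/L.

t_c ≈ 0.911 d; minimum DO ≈ 7.70 mg/L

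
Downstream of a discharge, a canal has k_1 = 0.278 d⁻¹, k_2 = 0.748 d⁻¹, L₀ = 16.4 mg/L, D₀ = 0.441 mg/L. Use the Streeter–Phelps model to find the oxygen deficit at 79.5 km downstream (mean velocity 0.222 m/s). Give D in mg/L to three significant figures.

Travel time t = x/v = 79.5 km / (0.222 m/s) = 79500 m / 0.222 m/s = 358100 s = 4.145 d.
k_1 L₀/(k_2−k_1) = 0.278×16.4/(0.748−0.278) = 4.559/0.4700 = 9.700 mg/L.
e^(−k_1 t) = e^(−0.278×4.145) = 0.3159; e^(−k_2 t) = e^(−0.748×4.145) = 0.04504.
D = 9.700 × (0.3159 − 0.04504) + 0.441 × 0.04504 = 2.628 + 0.01986 = 2.648 mg/L.

D ≈ 2.65 mg/L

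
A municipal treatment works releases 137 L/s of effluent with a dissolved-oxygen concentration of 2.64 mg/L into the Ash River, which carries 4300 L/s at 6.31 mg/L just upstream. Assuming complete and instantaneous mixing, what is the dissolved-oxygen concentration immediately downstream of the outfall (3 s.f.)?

6.20 mg/L

Flow-weighted mixing: C = (Q_r C_r + Q_w C_w)/(Q_r + Q_w)
= (4300×6.31 + 137×2.64)/(4300 + 137) = 27490/4437 = 6.197 mg/L.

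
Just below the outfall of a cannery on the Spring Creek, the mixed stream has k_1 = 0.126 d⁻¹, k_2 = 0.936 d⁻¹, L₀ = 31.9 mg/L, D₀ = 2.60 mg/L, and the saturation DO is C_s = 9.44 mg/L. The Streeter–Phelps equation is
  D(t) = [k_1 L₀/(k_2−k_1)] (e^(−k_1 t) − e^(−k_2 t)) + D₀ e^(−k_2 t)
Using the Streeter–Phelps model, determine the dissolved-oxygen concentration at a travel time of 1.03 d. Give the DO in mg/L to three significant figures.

k_1 L₀/(k_2−k_1) = 0.126×31.9/(0.936−0.126) = 4.019/0.8100 = 4.962 mg/L.
e^(−k_1 t) = e^(−0.126×1.030) = 0.8783; e^(−k_2 t) = e^(−0.936×1.030) = 0.3813.
D = 4.962 × (0.8783 − 0.3813) + 2.60 × 0.3813 = 2.466 + 0.9915 = 3.457 mg/L.
DO = C_s − D = 9.44 − 3.457 = 5.983 mg/L.

DO ≈ 5.98 mg/L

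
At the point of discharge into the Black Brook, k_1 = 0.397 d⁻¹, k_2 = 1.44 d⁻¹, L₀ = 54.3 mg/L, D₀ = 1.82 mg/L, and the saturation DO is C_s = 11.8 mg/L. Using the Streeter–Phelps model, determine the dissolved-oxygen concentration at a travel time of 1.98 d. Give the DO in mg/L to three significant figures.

k_1 L₀/(k_2−k_1) = 0.397×54.3/(1.44−0.397) = 21.56/1.043 = 20.67 mg/L.
e^(−k_1 t) = e^(−0.397×1.980) = 0.4556; e^(−k_2 t) = e^(−1.44×1.980) = 0.05777.
D = 20.67 × (0.4556 − 0.05777) + 1.82 × 0.05777 = 8.223 + 0.1052 = 8.328 mg/L.
DO = C_s − D = 11.8 − 8.328 = 3.472 mg/L.

DO ≈ 3.47 mg/L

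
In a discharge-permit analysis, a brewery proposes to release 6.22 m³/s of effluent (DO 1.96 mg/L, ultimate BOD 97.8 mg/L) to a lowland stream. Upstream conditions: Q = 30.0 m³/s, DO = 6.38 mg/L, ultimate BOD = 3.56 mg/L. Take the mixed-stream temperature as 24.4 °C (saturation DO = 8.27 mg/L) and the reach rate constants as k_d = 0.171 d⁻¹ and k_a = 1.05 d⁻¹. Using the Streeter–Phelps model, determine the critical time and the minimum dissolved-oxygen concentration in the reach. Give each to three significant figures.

t_c ≈ 0.733 d; minimum DO ≈ 5.43 mg/L

Mixed DO = (30.0×6.38 + 6.22×1.96)/(30.0+6.22) = 203.6/36.22 = 5.621 mg/L.
Mixed L₀ = (30.0×3.56 + 6.22×97.8)/(36.22) = 715.1/36.22 = 19.74 mg/L.
Initial deficit D₀ = C_s − DO₀ = 8.27 − 5.621 = 2.649 mg/L.
t_c = (1/0.8790) ln[(1.05/0.171)(1 − 2.649×0.8790/(0.171×19.74))] = 1.138 × ln(1.905) = 0.7335 d.
D_c = (0.171/1.05) × 19.74 × e^(−0.171×0.7335) = 0.1629 × 19.74 × 0.8821 = 2.836 mg/L.
Minimum DO = 8.27 − 2.836 = 5.434 mg/L.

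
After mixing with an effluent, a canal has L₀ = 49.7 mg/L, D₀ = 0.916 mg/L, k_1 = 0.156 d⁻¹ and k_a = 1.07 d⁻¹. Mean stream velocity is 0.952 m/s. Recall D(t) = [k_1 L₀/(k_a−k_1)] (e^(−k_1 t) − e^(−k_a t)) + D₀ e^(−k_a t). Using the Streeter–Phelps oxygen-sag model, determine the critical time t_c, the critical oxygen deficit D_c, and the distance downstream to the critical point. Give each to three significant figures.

At the critical point dD/dt = 0, so k_1 L₀ e^(−k_1 t) = k_a D. Substituting D(t) from the Streeter–Phelps equation and solving for t gives
t_c = ln[(k_a/k_1)(1 − D₀(k_a−k_1)/(k_1 L₀))] / (k_a−k_1).
Here k_a−k_1 = 0.9140 d⁻¹ and 1 − D₀(k_a−k_1)/(k_1 L₀) = 1 − 0.916×0.9140/(0.156×49.7) = 0.8920, so
t_c = ln(6.859 × 0.8920) / 0.9140 = 1.811 / 0.9140 = 1.982 d.
L(t_c) = L₀ e^(−k_1 t_c) = 49.7 × 0.7341 = 36.48 mg/L, and at the critical point k_a D_c = k_1 L, so D_c = (0.156/1.07) × 36.48 = 5.319 mg/L.
x_c = v t_c = 0.952 m/s × 1.982 d × 86400 s/d = 163000 m ≈ 163 km.

t_c ≈ 1.98 d; D_c ≈ 5.32 mg/L; x_c ≈ 163 km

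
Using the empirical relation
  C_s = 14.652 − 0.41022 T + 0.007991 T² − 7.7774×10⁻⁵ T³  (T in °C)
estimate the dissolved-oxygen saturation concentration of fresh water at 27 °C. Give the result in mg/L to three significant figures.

C_s = 14.652 − 0.41022×27 + 0.007991×27² − 7.7774×10⁻⁵×27³ = 7.871 mg/L.

C_s ≈ 7.87 mg/L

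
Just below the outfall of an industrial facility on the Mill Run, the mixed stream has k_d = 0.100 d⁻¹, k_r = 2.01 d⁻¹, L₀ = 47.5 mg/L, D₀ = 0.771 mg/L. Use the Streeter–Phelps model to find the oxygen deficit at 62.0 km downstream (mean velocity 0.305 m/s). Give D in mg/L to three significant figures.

D ≈ 1.95 mg/L

Travel time t = x/v = 62.0 km / (0.305 m/s) = 62000 m / 0.305 m/s = 203300 s = 2.353 d.
k_d L₀/(k_r−k_d) = 0.100×47.5/(2.01−0.100) = 4.750/1.910 = 2.487 mg/L.
e^(−k_d t) = e^(−0.100×2.353) = 0.7904; e^(−k_r t) = e^(−2.01×2.353) = 0.008835.
D = 2.487 × (0.7904 − 0.008835) + 0.771 × 0.008835 = 1.944 + 0.006812 = 1.950 mg/L.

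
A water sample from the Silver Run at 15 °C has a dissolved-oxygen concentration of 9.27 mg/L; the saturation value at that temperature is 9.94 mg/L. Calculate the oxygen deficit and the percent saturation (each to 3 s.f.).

D = C_s − C = 9.94 − 9.27 = 0.670 mg/L.
% saturation = 9.27/9.94 × 100 = 93.3 %.

D ≈ 0.670 mg/L; 93.3 % saturation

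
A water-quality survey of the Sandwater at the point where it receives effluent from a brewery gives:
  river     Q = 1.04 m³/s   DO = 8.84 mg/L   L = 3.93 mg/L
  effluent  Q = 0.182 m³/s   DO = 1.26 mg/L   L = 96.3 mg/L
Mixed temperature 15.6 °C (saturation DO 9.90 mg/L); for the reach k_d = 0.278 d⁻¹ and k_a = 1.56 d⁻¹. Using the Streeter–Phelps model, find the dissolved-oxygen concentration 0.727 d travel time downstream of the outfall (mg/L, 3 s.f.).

DO ≈ 7.30 mg/L

Mixed DO = (1.04×8.84 + 0.182×1.26)/(1.04+0.182) = 9.423/1.222 = 7.711 mg/L.
Mixed L₀ = (1.04×3.93 + 0.182×96.3)/(1.222) = 21.61/1.222 = 17.69 mg/L.
Initial deficit D₀ = C_s − DO₀ = 9.90 − 7.711 = 2.189 mg/L.
D(0.727) = [0.278×17.69/(1.56−0.278)](e^(−0.278×0.727) − e^(−1.56×0.727)) + 2.189 e^(−1.56×0.727)
= 3.835 × (0.8170 − 0.3217) + 2.189 × 0.3217 = 2.604 mg/L.
DO = 9.90 − 2.604 = 7.296 mg/L.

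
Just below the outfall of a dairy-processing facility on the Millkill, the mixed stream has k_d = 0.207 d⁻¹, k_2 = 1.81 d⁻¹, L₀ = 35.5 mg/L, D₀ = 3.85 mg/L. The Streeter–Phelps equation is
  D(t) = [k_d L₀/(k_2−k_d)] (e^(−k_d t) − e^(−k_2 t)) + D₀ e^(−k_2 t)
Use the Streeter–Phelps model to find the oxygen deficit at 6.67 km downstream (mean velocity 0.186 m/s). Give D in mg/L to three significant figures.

Travel time t = x/v = 6.67 km / (0.186 m/s) = 6670 m / 0.186 m/s = 35860 s = 0.4150 d.
k_d L₀/(k_2−k_d) = 0.207×35.5/(1.81−0.207) = 7.348/1.603 = 4.584 mg/L.
e^(−k_d t) = e^(−0.207×0.4150) = 0.9177; e^(−k_2 t) = e^(−1.81×0.4150) = 0.4718.
D = 4.584 × (0.9177 − 0.4718) + 3.85 × 0.4718 = 2.044 + 1.816 = 3.860 mg/L.

D ≈ 3.86 mg/L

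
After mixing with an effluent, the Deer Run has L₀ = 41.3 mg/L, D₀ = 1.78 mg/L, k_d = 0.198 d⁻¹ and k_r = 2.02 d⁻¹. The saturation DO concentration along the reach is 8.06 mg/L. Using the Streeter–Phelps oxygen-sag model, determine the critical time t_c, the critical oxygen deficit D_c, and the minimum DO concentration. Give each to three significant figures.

At the critical point dD/dt = 0, so k_d L₀ e^(−k_d t) = k_r D. Substituting D(t) from the Streeter–Phelps equation and solving for t gives
t_c = ln[(k_r/k_d)(1 − D₀(k_r−k_d)/(k_d L₀))] / (k_r−k_d).
Here k_r−k_d = 1.822 d⁻¹ and 1 − D₀(k_r−k_d)/(k_d L₀) = 1 − 1.78×1.822/(0.198×41.3) = 0.6034, so
t_c = ln(10.20 × 0.6034) / 1.822 = 1.817 / 1.822 = 0.9975 d.
L(t_c) = L₀ e^(−k_d t_c) = 41.3 × 0.8208 = 33.90 mg/L, and at the critical point k_r D_c = k_d L, so D_c = (0.198/2.02) × 33.90 = 3.323 mg/L.
Minimum DO = C_s − D_c = 8.06 − 3.323 = 4.737 mg/L.

t_c ≈ 0.997 d; D_c ≈ 3.32 mg/L; min DO ≈ 4.74 mg/L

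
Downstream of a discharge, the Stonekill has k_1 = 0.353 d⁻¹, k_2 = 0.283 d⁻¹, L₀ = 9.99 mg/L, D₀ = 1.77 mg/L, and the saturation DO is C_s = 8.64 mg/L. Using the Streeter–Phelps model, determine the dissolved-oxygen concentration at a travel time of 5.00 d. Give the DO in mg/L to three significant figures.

k_1 L₀/(k_2−k_1) = 0.353×9.99/(0.283−0.353) = 3.526/-0.07000 = -50.38 mg/L.
e^(−k_1 t) = e^(−0.353×5.000) = 0.1712; e^(−k_2 t) = e^(−0.283×5.000) = 0.2429.
D = -50.38 × (0.1712 − 0.2429) + 1.77 × 0.2429 = 3.614 + 0.4300 = 4.044 mg/L.
DO = C_s − D = 8.64 − 4.044 = 4.596 mg/L.

DO ≈ 4.60 mg/L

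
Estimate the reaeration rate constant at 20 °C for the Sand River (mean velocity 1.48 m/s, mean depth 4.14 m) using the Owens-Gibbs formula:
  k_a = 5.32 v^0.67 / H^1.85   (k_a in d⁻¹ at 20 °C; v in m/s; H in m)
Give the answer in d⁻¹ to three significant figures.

k_a ≈ 0.500 d⁻¹

k_a = 5.32 × 1.48^0.67 / 4.14^1.85 = 5.32 × 1.300 / 13.85 = 0.4995 d⁻¹.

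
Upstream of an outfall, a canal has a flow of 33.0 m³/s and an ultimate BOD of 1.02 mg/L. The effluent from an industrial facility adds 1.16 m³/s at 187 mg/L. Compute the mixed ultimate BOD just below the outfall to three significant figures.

Flow-weighted mixing: C = (Q_r C_r + Q_w C_w)/(Q_r + Q_w)
= (33.0×1.02 + 1.16×187)/(33.0 + 1.16) = 250.6/34.16 = 7.335 mg/L.

7.34 mg/L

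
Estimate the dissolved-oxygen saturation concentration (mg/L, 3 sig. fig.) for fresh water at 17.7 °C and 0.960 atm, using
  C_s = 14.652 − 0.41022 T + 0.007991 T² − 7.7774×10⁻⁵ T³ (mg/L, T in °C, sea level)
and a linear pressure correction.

At sea level: C_s = 14.652 − 0.41022×17.7 + 0.007991×17.7² − 7.7774×10⁻⁵×17.7³ = 9.463 mg/L.
Pressure correction: C_s' = 9.463 × 0.960 = 9.085 mg/L.

C_s ≈ 9.08 mg/L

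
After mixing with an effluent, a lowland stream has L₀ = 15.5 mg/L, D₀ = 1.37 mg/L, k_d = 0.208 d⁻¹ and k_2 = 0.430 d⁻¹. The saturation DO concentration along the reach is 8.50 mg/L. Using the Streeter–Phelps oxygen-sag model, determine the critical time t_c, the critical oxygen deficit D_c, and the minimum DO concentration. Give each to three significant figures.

With k_2/k_d = 2.067 and 1 − D₀(k_2−k_d)/(k_d L₀) = 0.9057,
t_c = ln(2.067 × 0.9057) / (0.430 − 0.208) = ln(1.872) / 0.2220 = 0.6272/0.2220 = 2.825 d.
L(t_c) = L₀ e^(−k_d t_c) = 15.5 × 0.5557 = 8.613 mg/L, and at the critical point k_2 D_c = k_d L, so D_c = (0.208/0.430) × 8.613 = 4.166 mg/L.
Minimum DO = C_s − D_c = 8.50 − 4.166 = 4.334 mg/L.

t_c ≈ 2.83 d; D_c ≈ 4.17 mg/L; min DO ≈ 4.33 mg/L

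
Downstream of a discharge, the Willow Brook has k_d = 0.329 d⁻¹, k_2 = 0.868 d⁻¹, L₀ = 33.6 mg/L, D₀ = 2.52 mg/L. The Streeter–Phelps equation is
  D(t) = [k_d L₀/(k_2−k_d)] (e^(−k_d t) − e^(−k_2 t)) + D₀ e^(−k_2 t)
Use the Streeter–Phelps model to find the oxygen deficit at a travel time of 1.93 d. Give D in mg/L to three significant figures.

D ≈ 7.50 mg/L

k_d L₀/(k_2−k_d) = 0.329×33.6/(0.868−0.329) = 11.05/0.5390 = 20.51 mg/L.
e^(−k_d t) = e^(−0.329×1.930) = 0.5300; e^(−k_2 t) = e^(−0.868×1.930) = 0.1873.
D = 20.51 × (0.5300 − 0.1873) + 2.52 × 0.1873 = 7.028 + 0.4719 = 7.500 mg/L.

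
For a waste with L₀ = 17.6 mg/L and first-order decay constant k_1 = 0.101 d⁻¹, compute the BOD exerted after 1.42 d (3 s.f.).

y_t = L₀(1 − e^(−k_1 t)) = 17.6 × (1 − e^(−0.101×1.42))
= 17.6 × (1 − 0.8664) = 17.6 × 0.1336 = 2.352 mg/L.

y ≈ 2.35 mg/L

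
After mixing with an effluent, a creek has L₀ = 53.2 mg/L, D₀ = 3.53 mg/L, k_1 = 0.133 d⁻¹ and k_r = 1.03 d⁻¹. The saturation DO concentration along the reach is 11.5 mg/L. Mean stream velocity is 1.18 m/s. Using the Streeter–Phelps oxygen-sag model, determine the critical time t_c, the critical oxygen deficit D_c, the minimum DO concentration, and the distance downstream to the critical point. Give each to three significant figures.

t_c ≈ 1.62 d; D_c ≈ 5.54 mg/L; min DO ≈ 5.96 mg/L; x_c ≈ 165 km

t_c = [1/(k_r−k_1)] ln[(k_r/k_1)(1 − D₀(k_r−k_1)/(k_1 L₀))]
= [1/(1.03−0.133)] ln[(1.03/0.133)(1 − 3.53×0.8970/(0.133×53.2))]
= (1/0.8970) ln[7.744 × 0.5525] = 1.115 × ln(4.279) = 1.115 × 1.454 = 1.621 d.
L(t_c) = L₀ e^(−k_1 t_c) = 53.2 × 0.8061 = 42.89 mg/L, and at the critical point k_r D_c = k_1 L, so D_c = (0.133/1.03) × 42.89 = 5.538 mg/L.
Minimum DO = C_s − D_c = 11.5 − 5.538 = 5.962 mg/L.
x_c = v t_c = 1.18 m/s × 1.621 d × 86400 s/d = 165200 m ≈ 165 km.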